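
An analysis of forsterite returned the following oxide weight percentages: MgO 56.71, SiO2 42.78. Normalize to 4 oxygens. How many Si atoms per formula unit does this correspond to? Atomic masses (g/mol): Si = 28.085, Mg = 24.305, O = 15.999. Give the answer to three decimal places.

MgO (M=40.304): mol = 1.40706; Mg = 1.40706, O = 1.40706.
SiO2 (M=60.083): mol = 0.71202; Si = 0.71202, O = 1.42404.
ΣO = 2.83110; factor = 4/ΣO = 1.41288.
Si apfu = 0.71202 × 1.41288 = 1.006.

1.006 Si apfu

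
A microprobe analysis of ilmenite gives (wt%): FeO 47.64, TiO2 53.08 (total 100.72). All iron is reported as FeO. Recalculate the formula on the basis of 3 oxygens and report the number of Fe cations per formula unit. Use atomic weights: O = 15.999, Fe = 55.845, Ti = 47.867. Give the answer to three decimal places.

47.64 wt% FeO ÷ 71.844 g/mol = 0.66310 mol, giving 0.66310 Fe and 0.66310 O.
53.08 wt% TiO2 ÷ 79.865 g/mol = 0.66462 mol, giving 0.66462 Ti and 1.32924 O.
Oxygen sums to 1.99234; scaling by 3/1.99234 = 1.50577 puts the formula on 3 O.
Fe: 0.66310 × 1.50577 = 0.998 atoms per formula unit.

0.998 Fe apfu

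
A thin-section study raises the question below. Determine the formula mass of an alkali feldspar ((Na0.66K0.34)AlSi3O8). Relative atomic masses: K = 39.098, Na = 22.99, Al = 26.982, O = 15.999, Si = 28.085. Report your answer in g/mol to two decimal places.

267.70 g/mol

Na: 0.66 × 22.99 = 15.1734
K: 0.34 × 39.098 = 13.2933
Al: 1 × 26.982 = 26.9820
Si: 3 × 28.085 = 84.2550
O: 8 × 15.999 = 127.9920
Summing the contributions gives the formula mass.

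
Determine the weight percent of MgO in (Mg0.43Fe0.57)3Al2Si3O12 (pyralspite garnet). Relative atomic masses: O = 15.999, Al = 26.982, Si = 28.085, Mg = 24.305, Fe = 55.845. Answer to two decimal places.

Formula mass = 457.055 g/mol.
1.29 Mg → 1.2900 mol MgO per formula unit; M(MgO) = 40.304, so MgO mass = 51.992 g.
51.992/457.055 × 100 = 11.38 wt%.

11.38 wt%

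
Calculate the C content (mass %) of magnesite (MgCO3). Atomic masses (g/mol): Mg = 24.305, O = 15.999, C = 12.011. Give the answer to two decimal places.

14.25 mass %

Molar mass of MgCO3: 1×24.305 + 1×12.011 + 3×15.999 = 84.313 g/mol.
Mass of C per formula unit: 1 × 12.011 = 12.011 g.
Weight fraction C = 12.011 / 84.313 = 0.1425.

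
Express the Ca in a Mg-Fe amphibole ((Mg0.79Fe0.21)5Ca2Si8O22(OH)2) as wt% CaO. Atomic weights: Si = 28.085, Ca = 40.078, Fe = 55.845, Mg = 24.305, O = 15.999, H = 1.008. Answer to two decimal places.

13.27 wt%

Formula mass = 845.470 g/mol.
2 Ca → 2.0000 mol CaO per formula unit; M(CaO) = 56.077, so CaO mass = 112.154 g.
112.154/845.470 × 100 = 13.27 wt%.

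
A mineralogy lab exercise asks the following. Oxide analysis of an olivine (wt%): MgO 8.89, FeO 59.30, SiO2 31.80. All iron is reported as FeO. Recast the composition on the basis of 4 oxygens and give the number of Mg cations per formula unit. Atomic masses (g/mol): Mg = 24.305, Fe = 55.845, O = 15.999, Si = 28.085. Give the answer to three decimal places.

MgO: 8.89/40.304 = 0.22057 mol → 0.22057 mol Mg, 0.22057 mol O.
FeO: 59.30/71.844 = 0.82540 mol → 0.82540 mol Fe, 0.82540 mol O.
SiO2: 31.80/60.083 = 0.52927 mol → 0.52927 mol Si, 1.05854 mol O.
Total oxygen = 2.10451 mol. Normalization factor = 4/2.10451 = 1.90068.
Mg per 4 O = 0.22057 × 1.90068 = 0.419.

0.419 Mg apfu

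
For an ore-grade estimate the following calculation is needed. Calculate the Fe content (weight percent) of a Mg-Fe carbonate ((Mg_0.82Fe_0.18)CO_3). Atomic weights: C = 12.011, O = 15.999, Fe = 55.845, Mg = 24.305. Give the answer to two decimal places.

Formula mass = 0.82*24.305 + 0.18*55.845 + 1*12.011 + 3*15.999 = 89.990 g/mol, of which 10.052 g is Fe.
So Fe makes up 10.052/89.990 = 0.1117 of the mass, i.e. 11.17%.

11.17 weight percent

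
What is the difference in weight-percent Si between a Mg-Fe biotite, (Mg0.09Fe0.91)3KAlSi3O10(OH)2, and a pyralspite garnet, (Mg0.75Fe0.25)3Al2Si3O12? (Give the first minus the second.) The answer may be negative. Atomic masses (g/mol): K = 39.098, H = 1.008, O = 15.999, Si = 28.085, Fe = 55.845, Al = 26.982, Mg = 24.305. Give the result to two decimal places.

First mineral: 84.255 g Si in 503.358 g formula = 16.74 wt% Si.
Second mineral: 84.255 g Si in 426.777 g formula = 19.74 wt% Si.
16.74% − 19.74% gives a difference of -3.00 percentage points.

-3.00 percentage points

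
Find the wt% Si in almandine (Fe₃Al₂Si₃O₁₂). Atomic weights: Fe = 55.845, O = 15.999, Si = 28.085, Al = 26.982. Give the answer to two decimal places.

Formula mass = 3·55.845 + 2·26.982 + 3·28.085 + 12·15.999 = 497.742 g/mol, of which 84.255 g is Si.
So Si makes up 84.255/497.742 = 0.1693 of the mass, i.e. 16.93%.

16.93 wt%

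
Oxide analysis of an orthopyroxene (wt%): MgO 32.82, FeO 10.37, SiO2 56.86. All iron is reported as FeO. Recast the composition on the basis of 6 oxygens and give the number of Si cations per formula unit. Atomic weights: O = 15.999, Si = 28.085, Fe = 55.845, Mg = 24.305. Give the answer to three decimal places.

1.991 Si apfu

MgO (M=40.304): mol = 0.81431; Mg = 0.81431, O = 0.81431.
FeO (M=71.844): mol = 0.14434; Fe = 0.14434, O = 0.14434.
SiO2 (M=60.083): mol = 0.94636; Si = 0.94636, O = 1.89272.
ΣO = 2.85137; factor = 6/ΣO = 2.10425.
Si apfu = 0.94636 × 2.10425 = 1.991.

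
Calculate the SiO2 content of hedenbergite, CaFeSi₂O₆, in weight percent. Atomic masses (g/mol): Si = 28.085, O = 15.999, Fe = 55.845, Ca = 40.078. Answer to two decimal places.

Formula mass = 248.087 g/mol.
2 Si → 2.0000 mol SiO2 per formula unit; M(SiO2) = 60.083, so SiO2 mass = 120.166 g.
120.166/248.087 × 100 = 48.44 wt%.

48.44 wt%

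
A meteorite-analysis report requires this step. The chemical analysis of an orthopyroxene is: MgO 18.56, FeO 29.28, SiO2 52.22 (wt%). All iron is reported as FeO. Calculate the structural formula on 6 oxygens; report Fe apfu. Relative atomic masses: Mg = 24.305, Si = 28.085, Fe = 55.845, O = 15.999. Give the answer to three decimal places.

0.938 Fe apfu

MgO (M=40.304): mol = 0.46050; Mg = 0.46050, O = 0.46050.
FeO (M=71.844): mol = 0.40755; Fe = 0.40755, O = 0.40755.
SiO2 (M=60.083): mol = 0.86913; Si = 0.86913, O = 1.73826.
ΣO = 2.60631; factor = 6/ΣO = 2.30211.
Fe apfu = 0.40755 × 2.30211 = 0.938.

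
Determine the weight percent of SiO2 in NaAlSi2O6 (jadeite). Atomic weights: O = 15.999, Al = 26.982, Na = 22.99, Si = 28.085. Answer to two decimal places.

59.45 wt%

Formula mass = 202.136 g/mol.
2 Si → 2.0000 mol SiO2 per formula unit; M(SiO2) = 60.083, so SiO2 mass = 120.166 g.
120.166/202.136 × 100 = 59.45 wt%.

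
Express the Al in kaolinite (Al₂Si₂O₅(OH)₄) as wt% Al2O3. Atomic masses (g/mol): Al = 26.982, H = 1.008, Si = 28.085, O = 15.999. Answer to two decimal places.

39.50 wt%

M(Al₂Si₂O₅(OH)₄) = 258.157 g/mol; M(Al2O3) = 101.961 g/mol.
Moles Al2O3 per formula unit = 2 Al ÷ 2 = 1.0000.
Al2O3 fraction = (1.0000 × 101.961) / 258.157 = 101.961/258.157 = 0.3950.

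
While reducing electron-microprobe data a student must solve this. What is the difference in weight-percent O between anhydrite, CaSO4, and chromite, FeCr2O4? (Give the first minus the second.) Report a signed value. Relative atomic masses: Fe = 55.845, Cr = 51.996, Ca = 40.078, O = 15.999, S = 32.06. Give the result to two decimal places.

O in CaSO4: molar mass 136.134 g/mol; 4×15.999 = 63.996 g → 47.01 wt%.
O in FeCr2O4: molar mass 223.833 g/mol; 4×15.999 = 63.996 g → 28.59 wt%.
Difference = 47.01 − 28.59 = 18.42 percentage points.

18.42 percentage points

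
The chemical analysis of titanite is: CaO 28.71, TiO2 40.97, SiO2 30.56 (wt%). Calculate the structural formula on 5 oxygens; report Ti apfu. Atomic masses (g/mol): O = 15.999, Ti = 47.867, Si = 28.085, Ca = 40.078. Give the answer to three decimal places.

CaO: 28.71/56.077 = 0.51197 mol → 0.51197 mol Ca, 0.51197 mol O.
TiO2: 40.97/79.865 = 0.51299 mol → 0.51299 mol Ti, 1.02598 mol O.
SiO2: 30.56/60.083 = 0.50863 mol → 0.50863 mol Si, 1.01726 mol O.
Total oxygen = 2.55521 mol. Normalization factor = 5/2.55521 = 1.95679.
Ti per 5 O = 0.51299 × 1.95679 = 1.004.

1.004 Ti apfu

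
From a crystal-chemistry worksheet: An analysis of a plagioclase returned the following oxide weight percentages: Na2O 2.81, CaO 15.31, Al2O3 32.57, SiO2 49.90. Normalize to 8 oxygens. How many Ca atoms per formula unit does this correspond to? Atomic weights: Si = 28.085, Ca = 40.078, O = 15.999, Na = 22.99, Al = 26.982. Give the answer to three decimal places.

0.743 Ca apfu

2.81 wt% Na2O ÷ 61.979 g/mol = 0.04534 mol, giving 0.09068 Na and 0.04534 O.
15.31 wt% CaO ÷ 56.077 g/mol = 0.27302 mol, giving 0.27302 Ca and 0.27302 O.
32.57 wt% Al2O3 ÷ 101.961 g/mol = 0.31944 mol, giving 0.63888 Al and 0.95832 O.
49.90 wt% SiO2 ÷ 60.083 g/mol = 0.83052 mol, giving 0.83052 Si and 1.66104 O.
Oxygen sums to 2.93772; scaling by 8/2.93772 = 2.72320 puts the formula on 8 O.
Ca: 0.27302 × 2.72320 = 0.743 atoms per formula unit.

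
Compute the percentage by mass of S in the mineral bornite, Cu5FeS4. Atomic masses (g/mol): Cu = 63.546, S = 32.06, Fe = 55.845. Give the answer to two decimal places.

25.56 weight percent

M(Cu5FeS4) = 501.815 g/mol.
S contributes 4 × 32.06 = 128.240 g per mole.
128.240/501.815 = 0.2556 → 25.56%.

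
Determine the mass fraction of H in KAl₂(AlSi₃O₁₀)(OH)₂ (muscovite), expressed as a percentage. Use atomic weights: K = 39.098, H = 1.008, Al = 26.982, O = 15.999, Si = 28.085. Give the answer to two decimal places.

0.51 wt%

Formula mass = 1·39.098 + 3·26.982 + 3·28.085 + 12·15.999 + 2·1.008 = 398.303 g/mol, of which 2.016 g is H.
So H makes up 2.016/398.303 = 0.0051 of the mass, i.e. 0.51%.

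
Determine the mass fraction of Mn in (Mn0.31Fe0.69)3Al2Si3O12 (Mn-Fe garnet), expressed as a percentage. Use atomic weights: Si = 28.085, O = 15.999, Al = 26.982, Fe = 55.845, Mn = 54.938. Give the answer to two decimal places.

M((Mn0.31Fe0.69)3Al2Si3O12) = 496.898 g/mol.
Mn contributes 0.93 × 54.938 = 51.092 g per mole.
51.092/496.898 = 0.1028 → 10.28%.

10.28 mass %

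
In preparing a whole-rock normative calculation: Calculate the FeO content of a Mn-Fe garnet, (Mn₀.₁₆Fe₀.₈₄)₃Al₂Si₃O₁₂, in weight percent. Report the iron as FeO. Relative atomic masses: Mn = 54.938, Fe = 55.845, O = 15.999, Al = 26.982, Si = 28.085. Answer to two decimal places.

M((Mn₀.₁₆Fe₀.₈₄)₃Al₂Si₃O₁₂) = 497.307 g/mol; M(FeO) = 71.844 g/mol.
Moles FeO per formula unit = 2.52 Fe ÷ 1 = 2.5200.
FeO fraction = (2.5200 × 71.844) / 497.307 = 181.047/497.307 = 0.3641.

36.41 wt%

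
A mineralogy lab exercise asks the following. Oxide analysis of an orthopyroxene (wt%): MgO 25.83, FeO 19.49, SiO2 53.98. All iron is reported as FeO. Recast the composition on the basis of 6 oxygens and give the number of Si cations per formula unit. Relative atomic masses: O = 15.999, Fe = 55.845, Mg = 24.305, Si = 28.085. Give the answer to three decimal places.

1.990 Si apfu

25.83 wt% MgO ÷ 40.304 g/mol = 0.64088 mol, giving 0.64088 Mg and 0.64088 O.
19.49 wt% FeO ÷ 71.844 g/mol = 0.27128 mol, giving 0.27128 Fe and 0.27128 O.
53.98 wt% SiO2 ÷ 60.083 g/mol = 0.89842 mol, giving 0.89842 Si and 1.79684 O.
Oxygen sums to 2.70900; scaling by 6/2.70900 = 2.21484 puts the formula on 6 O.
Si: 0.89842 × 2.21484 = 1.990 atoms per formula unit.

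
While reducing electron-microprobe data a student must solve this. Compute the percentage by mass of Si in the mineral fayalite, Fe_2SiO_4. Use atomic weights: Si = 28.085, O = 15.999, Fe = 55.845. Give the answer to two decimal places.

13.78 weight percent

M(Fe_2SiO_4) = 203.771 g/mol.
Si contributes 1 × 28.085 = 28.085 g per mole.
28.085/203.771 = 0.1378 → 13.78%.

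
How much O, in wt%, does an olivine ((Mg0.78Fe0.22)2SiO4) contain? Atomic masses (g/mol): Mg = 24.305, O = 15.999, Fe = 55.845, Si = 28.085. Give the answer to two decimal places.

M((Mg0.78Fe0.22)2SiO4) = 154.569 g/mol.
O contributes 4 × 15.999 = 63.996 g per mole.
63.996/154.569 = 0.4140 → 41.40%.

41.40 wt%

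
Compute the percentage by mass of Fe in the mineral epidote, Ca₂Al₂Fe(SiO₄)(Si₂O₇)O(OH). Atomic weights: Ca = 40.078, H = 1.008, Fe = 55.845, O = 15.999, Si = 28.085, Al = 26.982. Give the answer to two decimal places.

11.56 weight percent

M(Ca₂Al₂Fe(SiO₄)(Si₂O₇)O(OH)) = 483.215 g/mol.
Fe contributes 1 × 55.845 = 55.845 g per mole.
55.845/483.215 = 0.1156 → 11.56%.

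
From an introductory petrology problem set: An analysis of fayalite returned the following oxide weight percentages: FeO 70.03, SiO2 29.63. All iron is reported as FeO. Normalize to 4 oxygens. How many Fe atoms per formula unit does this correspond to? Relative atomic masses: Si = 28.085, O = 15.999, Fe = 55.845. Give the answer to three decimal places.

70.03 wt% FeO ÷ 71.844 g/mol = 0.97475 mol, giving 0.97475 Fe and 0.97475 O.
29.63 wt% SiO2 ÷ 60.083 g/mol = 0.49315 mol, giving 0.49315 Si and 0.98630 O.
Oxygen sums to 1.96105; scaling by 4/1.96105 = 2.03972 puts the formula on 4 O.
Fe: 0.97475 × 2.03972 = 1.988 atoms per formula unit.

1.988 Fe apfu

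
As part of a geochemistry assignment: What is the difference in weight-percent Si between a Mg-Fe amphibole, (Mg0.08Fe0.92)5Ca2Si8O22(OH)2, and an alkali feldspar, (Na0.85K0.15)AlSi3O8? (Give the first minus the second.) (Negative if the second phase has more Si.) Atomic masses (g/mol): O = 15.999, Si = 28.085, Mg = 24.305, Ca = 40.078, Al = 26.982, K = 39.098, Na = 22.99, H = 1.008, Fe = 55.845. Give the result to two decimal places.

-8.37 percentage points

First mineral: 224.680 g Si in 957.437 g formula = 23.47 wt% Si.
Second mineral: 84.255 g Si in 264.635 g formula = 31.84 wt% Si.
23.47% − 31.84% gives a difference of -8.37 percentage points.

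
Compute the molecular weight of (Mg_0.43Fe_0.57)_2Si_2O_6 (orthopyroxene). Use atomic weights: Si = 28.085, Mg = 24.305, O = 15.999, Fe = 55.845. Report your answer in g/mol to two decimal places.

236.73 g/mol

Mg: 0.86 × 24.305 = 20.9023
Fe: 1.14 × 55.845 = 63.6633
Si: 2 × 28.085 = 56.1700
O: 6 × 15.999 = 95.9940
Summing the contributions gives the formula mass.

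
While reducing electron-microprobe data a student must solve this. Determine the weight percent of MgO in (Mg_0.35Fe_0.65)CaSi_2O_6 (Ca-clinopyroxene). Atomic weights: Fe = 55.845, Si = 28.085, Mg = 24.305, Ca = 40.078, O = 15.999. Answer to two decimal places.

Molar mass of (Mg_0.35Fe_0.65)CaSi_2O_6 = 0.35×24.305 + 0.65×55.845 + 1×40.078 + 2×28.085 + 6×15.999 = 237.048 g/mol.
Each formula unit contains 0.35 Mg, equivalent to 0.35/1 = 0.3500 mol MgO.
M(MgO) = 1×24.305 + 1×15.999 = 40.304 g/mol.
Mass of MgO per formula unit = 0.3500 × 40.304 = 14.106 g.
MgO wt% = 14.106 / 237.048 × 100 = 5.95%.

5.95 wt%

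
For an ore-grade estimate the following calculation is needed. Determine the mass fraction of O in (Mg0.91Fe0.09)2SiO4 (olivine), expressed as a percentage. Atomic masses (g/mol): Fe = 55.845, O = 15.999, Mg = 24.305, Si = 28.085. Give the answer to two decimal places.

43.72 weight percent

Formula mass = 1.82×24.305 + 0.18×55.845 + 1×28.085 + 4×15.999 = 146.368 g/mol, of which 63.996 g is O.
So O makes up 63.996/146.368 = 0.4372 of the mass, i.e. 43.72%.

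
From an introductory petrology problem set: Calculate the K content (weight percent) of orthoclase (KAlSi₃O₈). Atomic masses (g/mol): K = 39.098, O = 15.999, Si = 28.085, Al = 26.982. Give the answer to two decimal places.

14.05 weight percent

Molar mass of KAlSi₃O₈: 1×39.098 + 1×26.982 + 3×28.085 + 8×15.999 = 278.327 g/mol.
Mass of K per formula unit: 1 × 39.098 = 39.098 g.
Weight fraction K = 39.098 / 278.327 = 0.1405.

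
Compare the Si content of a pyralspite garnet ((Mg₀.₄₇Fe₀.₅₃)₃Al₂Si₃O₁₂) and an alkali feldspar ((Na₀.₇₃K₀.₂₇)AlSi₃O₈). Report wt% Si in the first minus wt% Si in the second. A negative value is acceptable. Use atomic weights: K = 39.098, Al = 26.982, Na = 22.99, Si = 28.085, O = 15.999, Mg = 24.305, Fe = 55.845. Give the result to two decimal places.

-13.02 percentage points

First mineral: 84.255 g Si in 453.271 g formula = 18.59 wt% Si.
Second mineral: 84.255 g Si in 266.568 g formula = 31.61 wt% Si.
18.59% − 31.61% gives a difference of -13.02 percentage points.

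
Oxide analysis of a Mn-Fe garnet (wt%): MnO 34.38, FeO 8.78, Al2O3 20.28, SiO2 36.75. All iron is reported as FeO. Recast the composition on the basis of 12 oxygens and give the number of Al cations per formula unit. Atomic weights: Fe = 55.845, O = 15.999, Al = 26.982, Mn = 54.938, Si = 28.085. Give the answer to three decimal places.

1.967 Al apfu

MnO (M=70.937): mol = 0.48466; Mn = 0.48466, O = 0.48466.
FeO (M=71.844): mol = 0.12221; Fe = 0.12221, O = 0.12221.
Al2O3 (M=101.961): mol = 0.19890; Al = 0.39780, O = 0.59670.
SiO2 (M=60.083): mol = 0.61165; Si = 0.61165, O = 1.22330.
ΣO = 2.42687; factor = 12/ΣO = 4.94464.
Al apfu = 0.39780 × 4.94464 = 1.967.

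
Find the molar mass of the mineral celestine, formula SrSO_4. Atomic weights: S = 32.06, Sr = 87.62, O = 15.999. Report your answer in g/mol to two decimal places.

The formula mass is the sum 1×87.62 + 1×32.06 + 4×15.999.

183.68 g/mol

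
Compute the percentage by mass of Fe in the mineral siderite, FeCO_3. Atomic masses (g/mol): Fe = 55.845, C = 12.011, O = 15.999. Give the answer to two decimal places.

48.20 wt%

Formula mass = 1*55.845 + 1*12.011 + 3*15.999 = 115.853 g/mol, of which 55.845 g is Fe.
So Fe makes up 55.845/115.853 = 0.4820 of the mass, i.e. 48.20%.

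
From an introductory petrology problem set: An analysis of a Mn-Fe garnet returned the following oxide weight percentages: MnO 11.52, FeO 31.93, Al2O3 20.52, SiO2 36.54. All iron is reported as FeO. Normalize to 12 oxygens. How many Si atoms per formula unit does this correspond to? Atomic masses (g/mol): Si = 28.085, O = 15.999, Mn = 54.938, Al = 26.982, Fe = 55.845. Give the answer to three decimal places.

MnO (M=70.937): mol = 0.16240; Mn = 0.16240, O = 0.16240.
FeO (M=71.844): mol = 0.44444; Fe = 0.44444, O = 0.44444.
Al2O3 (M=101.961): mol = 0.20125; Al = 0.40250, O = 0.60375.
SiO2 (M=60.083): mol = 0.60816; Si = 0.60816, O = 1.21632.
ΣO = 2.42691; factor = 12/ΣO = 4.94456.
Si apfu = 0.60816 × 4.94456 = 3.007.

3.007 Si apfu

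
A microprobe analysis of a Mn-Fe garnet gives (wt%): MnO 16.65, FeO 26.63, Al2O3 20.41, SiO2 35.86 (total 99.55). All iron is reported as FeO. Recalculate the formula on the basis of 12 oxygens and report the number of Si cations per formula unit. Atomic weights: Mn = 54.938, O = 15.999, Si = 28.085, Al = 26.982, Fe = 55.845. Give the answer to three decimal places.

2.985 Si apfu

16.65 wt% MnO ÷ 70.937 g/mol = 0.23472 mol, giving 0.23472 Mn and 0.23472 O.
26.63 wt% FeO ÷ 71.844 g/mol = 0.37066 mol, giving 0.37066 Fe and 0.37066 O.
20.41 wt% Al2O3 ÷ 101.961 g/mol = 0.20017 mol, giving 0.40034 Al and 0.60051 O.
35.86 wt% SiO2 ÷ 60.083 g/mol = 0.59684 mol, giving 0.59684 Si and 1.19368 O.
Oxygen sums to 2.39957; scaling by 12/2.39957 = 5.00090 puts the formula on 12 O.
Si: 0.59684 × 5.00090 = 2.985 atoms per formula unit.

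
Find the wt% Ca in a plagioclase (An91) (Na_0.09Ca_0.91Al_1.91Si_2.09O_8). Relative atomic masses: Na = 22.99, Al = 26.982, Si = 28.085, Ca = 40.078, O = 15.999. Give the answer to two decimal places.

13.18 wt%

Formula mass = 0.09×22.99 + 0.91×40.078 + 1.91×26.982 + 2.09×28.085 + 8×15.999 = 276.765 g/mol, of which 36.471 g is Ca.
So Ca makes up 36.471/276.765 = 0.1318 of the mass, i.e. 13.18%.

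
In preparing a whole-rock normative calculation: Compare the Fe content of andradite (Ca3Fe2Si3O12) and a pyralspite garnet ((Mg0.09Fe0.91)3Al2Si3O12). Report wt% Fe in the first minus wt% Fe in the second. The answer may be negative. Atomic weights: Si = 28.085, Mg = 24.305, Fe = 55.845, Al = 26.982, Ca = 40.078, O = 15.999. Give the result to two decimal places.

-9.18 percentage points

M(Ca3Fe2Si3O12) = 508.167 g/mol, so wt% Fe = 111.690/508.167 × 100 = 21.98%.
M((Mg0.09Fe0.91)3Al2Si3O12) = 489.226 g/mol, so wt% Fe = 152.457/489.226 × 100 = 31.16%.
21.98 − 31.16 = -9.18 pp.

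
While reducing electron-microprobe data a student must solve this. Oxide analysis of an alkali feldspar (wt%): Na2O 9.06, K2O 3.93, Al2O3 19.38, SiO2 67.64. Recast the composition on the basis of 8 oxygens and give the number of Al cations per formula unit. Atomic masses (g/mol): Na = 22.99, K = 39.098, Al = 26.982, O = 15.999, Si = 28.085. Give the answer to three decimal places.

1.010 Al apfu

Na2O: 9.06/61.979 = 0.14618 mol → 0.29236 mol Na, 0.14618 mol O.
K2O: 3.93/94.195 = 0.04172 mol → 0.08344 mol K, 0.04172 mol O.
Al2O3: 19.38/101.961 = 0.19007 mol → 0.38014 mol Al, 0.57021 mol O.
SiO2: 67.64/60.083 = 1.12578 mol → 1.12578 mol Si, 2.25156 mol O.
Total oxygen = 3.00967 mol. Normalization factor = 8/3.00967 = 2.65810.
Al per 8 O = 0.38014 × 2.65810 = 1.010.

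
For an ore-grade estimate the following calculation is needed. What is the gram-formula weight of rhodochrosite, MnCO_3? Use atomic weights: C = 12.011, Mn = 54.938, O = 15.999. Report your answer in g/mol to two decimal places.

114.95 g/mol

Mn: 1 × 54.938 = 54.9380
C: 1 × 12.011 = 12.0110
O: 3 × 15.999 = 47.9970
Summing the contributions gives the formula mass.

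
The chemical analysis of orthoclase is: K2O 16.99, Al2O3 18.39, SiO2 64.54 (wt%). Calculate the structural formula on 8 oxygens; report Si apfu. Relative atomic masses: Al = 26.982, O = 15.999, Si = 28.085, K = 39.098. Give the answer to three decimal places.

2.994 Si apfu

K2O: 16.99/94.195 = 0.18037 mol → 0.36074 mol K, 0.18037 mol O.
Al2O3: 18.39/101.961 = 0.18036 mol → 0.36072 mol Al, 0.54108 mol O.
SiO2: 64.54/60.083 = 1.07418 mol → 1.07418 mol Si, 2.14836 mol O.
Total oxygen = 2.86981 mol. Normalization factor = 8/2.86981 = 2.78764.
Si per 8 O = 1.07418 × 2.78764 = 2.994.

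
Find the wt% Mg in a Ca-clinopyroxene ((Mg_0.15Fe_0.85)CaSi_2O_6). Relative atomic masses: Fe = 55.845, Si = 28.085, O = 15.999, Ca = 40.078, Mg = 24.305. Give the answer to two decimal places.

M((Mg_0.15Fe_0.85)CaSi_2O_6) = 243.356 g/mol.
Mg contributes 0.15 × 24.305 = 3.646 g per mole.
3.646/243.356 = 0.0150 → 1.50%.

1.50 weight percent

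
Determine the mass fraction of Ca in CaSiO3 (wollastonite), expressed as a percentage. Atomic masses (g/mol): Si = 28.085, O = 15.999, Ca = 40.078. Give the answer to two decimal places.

M(CaSiO3) = 116.160 g/mol.
Ca contributes 1 × 40.078 = 40.078 g per mole.
40.078/116.160 = 0.3450 → 34.50%.

34.50 weight percent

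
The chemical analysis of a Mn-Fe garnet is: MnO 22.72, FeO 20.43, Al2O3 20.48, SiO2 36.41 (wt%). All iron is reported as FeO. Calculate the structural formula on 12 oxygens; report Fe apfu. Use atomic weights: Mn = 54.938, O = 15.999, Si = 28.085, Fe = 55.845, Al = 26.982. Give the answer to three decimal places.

1.411 Fe apfu

MnO: 22.72/70.937 = 0.32028 mol → 0.32028 mol Mn, 0.32028 mol O.
FeO: 20.43/71.844 = 0.28437 mol → 0.28437 mol Fe, 0.28437 mol O.
Al2O3: 20.48/101.961 = 0.20086 mol → 0.40172 mol Al, 0.60258 mol O.
SiO2: 36.41/60.083 = 0.60600 mol → 0.60600 mol Si, 1.21200 mol O.
Total oxygen = 2.41923 mol. Normalization factor = 12/2.41923 = 4.96026.
Fe per 12 O = 0.28437 × 4.96026 = 1.411.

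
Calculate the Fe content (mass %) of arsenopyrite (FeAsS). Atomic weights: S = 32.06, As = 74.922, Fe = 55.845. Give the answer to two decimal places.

34.30 mass %

M(FeAsS) = 162.827 g/mol.
Fe contributes 1 × 55.845 = 55.845 g per mole.
55.845/162.827 = 0.3430 → 34.30%.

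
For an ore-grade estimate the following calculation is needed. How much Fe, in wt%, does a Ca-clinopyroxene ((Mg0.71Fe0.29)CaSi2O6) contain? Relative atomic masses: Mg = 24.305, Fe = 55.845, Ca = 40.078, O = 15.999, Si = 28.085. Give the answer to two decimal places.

7.18 wt%

Molar mass of (Mg0.71Fe0.29)CaSi2O6: 0.71·24.305 + 0.29·55.845 + 1·40.078 + 2·28.085 + 6·15.999 = 225.694 g/mol.
Mass of Fe per formula unit: 0.29 × 55.845 = 16.195 g.
Weight fraction Fe = 16.195 / 225.694 = 0.0718.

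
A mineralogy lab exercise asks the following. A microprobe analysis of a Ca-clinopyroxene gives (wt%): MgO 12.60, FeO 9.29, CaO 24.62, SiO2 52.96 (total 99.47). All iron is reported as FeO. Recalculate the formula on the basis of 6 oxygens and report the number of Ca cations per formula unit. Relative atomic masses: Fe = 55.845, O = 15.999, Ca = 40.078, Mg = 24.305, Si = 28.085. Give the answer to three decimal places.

MgO: 12.60/40.304 = 0.31262 mol → 0.31262 mol Mg, 0.31262 mol O.
FeO: 9.29/71.844 = 0.12931 mol → 0.12931 mol Fe, 0.12931 mol O.
CaO: 24.62/56.077 = 0.43904 mol → 0.43904 mol Ca, 0.43904 mol O.
SiO2: 52.96/60.083 = 0.88145 mol → 0.88145 mol Si, 1.76290 mol O.
Total oxygen = 2.64387 mol. Normalization factor = 6/2.64387 = 2.26940.
Ca per 6 O = 0.43904 × 2.26940 = 0.996.

0.996 Ca apfu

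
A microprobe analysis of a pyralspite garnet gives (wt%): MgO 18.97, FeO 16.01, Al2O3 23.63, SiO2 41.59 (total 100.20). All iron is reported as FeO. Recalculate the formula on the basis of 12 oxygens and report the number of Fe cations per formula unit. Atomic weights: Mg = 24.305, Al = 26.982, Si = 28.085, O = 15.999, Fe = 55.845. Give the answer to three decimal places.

0.964 Fe apfu

MgO (M=40.304): mol = 0.47067; Mg = 0.47067, O = 0.47067.
FeO (M=71.844): mol = 0.22284; Fe = 0.22284, O = 0.22284.
Al2O3 (M=101.961): mol = 0.23176; Al = 0.46352, O = 0.69528.
SiO2 (M=60.083): mol = 0.69221; Si = 0.69221, O = 1.38442.
ΣO = 2.77321; factor = 12/ΣO = 4.32712.
Fe apfu = 0.22284 × 4.32712 = 0.964.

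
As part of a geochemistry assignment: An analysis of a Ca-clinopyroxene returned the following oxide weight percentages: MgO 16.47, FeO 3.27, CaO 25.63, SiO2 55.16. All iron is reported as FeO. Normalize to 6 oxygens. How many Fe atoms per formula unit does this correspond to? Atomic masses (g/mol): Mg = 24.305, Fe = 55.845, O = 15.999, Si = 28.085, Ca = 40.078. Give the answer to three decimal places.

MgO (M=40.304): mol = 0.40864; Mg = 0.40864, O = 0.40864.
FeO (M=71.844): mol = 0.04552; Fe = 0.04552, O = 0.04552.
CaO (M=56.077): mol = 0.45705; Ca = 0.45705, O = 0.45705.
SiO2 (M=60.083): mol = 0.91806; Si = 0.91806, O = 1.83612.
ΣO = 2.74733; factor = 6/ΣO = 2.18394.
Fe apfu = 0.04552 × 2.18394 = 0.099.

0.099 Fe apfu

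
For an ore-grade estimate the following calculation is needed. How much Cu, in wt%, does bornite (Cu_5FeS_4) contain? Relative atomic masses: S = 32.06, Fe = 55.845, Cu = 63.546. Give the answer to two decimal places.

Formula mass = 5*63.546 + 1*55.845 + 4*32.06 = 501.815 g/mol, of which 317.730 g is Cu.
So Cu makes up 317.730/501.815 = 0.6332 of the mass, i.e. 63.32%.

63.32 wt%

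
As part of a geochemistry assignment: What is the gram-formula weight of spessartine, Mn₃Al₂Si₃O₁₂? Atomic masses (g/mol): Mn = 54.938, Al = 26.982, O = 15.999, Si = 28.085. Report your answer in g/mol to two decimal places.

The formula mass is the sum 3×54.938 + 2×26.982 + 3×28.085 + 12×15.999.

495.02 g/mol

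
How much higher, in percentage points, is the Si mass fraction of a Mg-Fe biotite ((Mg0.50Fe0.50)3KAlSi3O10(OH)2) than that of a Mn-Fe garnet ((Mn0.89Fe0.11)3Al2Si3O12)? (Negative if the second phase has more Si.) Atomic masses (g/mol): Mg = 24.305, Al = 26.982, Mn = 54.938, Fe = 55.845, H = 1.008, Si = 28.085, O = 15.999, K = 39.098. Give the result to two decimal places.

Si in (Mg0.50Fe0.50)3KAlSi3O10(OH)2: molar mass 464.564 g/mol; 3×28.085 = 84.255 g → 18.14 wt%.
Si in (Mn0.89Fe0.11)3Al2Si3O12: molar mass 495.320 g/mol; 3×28.085 = 84.255 g → 17.01 wt%.
Difference = 18.14 − 17.01 = 1.13 percentage points.

1.13 percentage points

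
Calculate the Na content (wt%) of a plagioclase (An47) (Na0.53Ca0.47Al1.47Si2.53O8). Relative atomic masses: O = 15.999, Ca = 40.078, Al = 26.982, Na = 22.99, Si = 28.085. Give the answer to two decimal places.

M(Na0.53Ca0.47Al1.47Si2.53O8) = 269.732 g/mol.
Na contributes 0.53 × 22.99 = 12.185 g per mole.
12.185/269.732 = 0.0452 → 4.52%.

4.52 wt%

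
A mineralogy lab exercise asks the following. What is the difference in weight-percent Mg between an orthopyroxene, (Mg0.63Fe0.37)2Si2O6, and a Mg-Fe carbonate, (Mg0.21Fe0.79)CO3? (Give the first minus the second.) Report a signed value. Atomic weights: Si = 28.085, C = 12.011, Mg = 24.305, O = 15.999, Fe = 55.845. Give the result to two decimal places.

M((Mg0.63Fe0.37)2Si2O6) = 224.114 g/mol, so wt% Mg = 30.624/224.114 × 100 = 13.66%.
M((Mg0.21Fe0.79)CO3) = 109.230 g/mol, so wt% Mg = 5.104/109.230 × 100 = 4.67%.
13.66 − 4.67 = 8.99 pp.

8.99 percentage points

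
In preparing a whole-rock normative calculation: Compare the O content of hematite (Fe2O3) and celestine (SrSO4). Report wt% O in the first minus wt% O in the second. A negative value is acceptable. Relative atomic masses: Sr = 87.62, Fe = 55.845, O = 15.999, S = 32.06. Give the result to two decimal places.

First mineral: 47.997 g O in 159.687 g formula = 30.06 wt% O.
Second mineral: 63.996 g O in 183.676 g formula = 34.84 wt% O.
30.06% − 34.84% gives a difference of -4.78 percentage points.

-4.78 percentage points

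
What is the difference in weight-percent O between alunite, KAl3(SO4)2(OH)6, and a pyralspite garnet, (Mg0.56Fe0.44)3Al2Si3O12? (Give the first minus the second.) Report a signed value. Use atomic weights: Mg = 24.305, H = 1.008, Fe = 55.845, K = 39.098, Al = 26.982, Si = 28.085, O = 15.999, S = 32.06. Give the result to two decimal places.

10.91 percentage points

O in KAl3(SO4)2(OH)6: molar mass 414.198 g/mol; 14×15.999 = 223.986 g → 54.08 wt%.
O in (Mg0.56Fe0.44)3Al2Si3O12: molar mass 444.755 g/mol; 12×15.999 = 191.988 g → 43.17 wt%.
Difference = 54.08 − 43.17 = 10.91 percentage points.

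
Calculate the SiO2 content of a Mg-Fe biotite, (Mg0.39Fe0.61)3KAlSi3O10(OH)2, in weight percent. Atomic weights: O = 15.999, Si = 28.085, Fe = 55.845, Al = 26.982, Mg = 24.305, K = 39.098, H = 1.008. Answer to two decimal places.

37.95 wt%

Molar mass of (Mg0.39Fe0.61)3KAlSi3O10(OH)2 = 1.17×24.305 + 1.83×55.845 + 1×39.098 + 1×26.982 + 3×28.085 + 12×15.999 + 2×1.008 = 474.972 g/mol.
Each formula unit contains 3 Si, equivalent to 3/1 = 3.0000 mol SiO2.
M(SiO2) = 1×28.085 + 2×15.999 = 60.083 g/mol.
Mass of SiO2 per formula unit = 3.0000 × 60.083 = 180.249 g.
SiO2 wt% = 180.249 / 474.972 × 100 = 37.95%.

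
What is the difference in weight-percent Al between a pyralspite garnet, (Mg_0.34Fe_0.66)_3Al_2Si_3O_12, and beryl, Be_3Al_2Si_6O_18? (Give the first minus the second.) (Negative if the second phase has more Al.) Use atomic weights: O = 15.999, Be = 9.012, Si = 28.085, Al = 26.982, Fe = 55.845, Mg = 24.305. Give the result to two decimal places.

1.55 percentage points

First mineral: 53.964 g Al in 465.571 g formula = 11.59 wt% Al.
Second mineral: 53.964 g Al in 537.492 g formula = 10.04 wt% Al.
11.59% − 10.04% gives a difference of 1.55 percentage points.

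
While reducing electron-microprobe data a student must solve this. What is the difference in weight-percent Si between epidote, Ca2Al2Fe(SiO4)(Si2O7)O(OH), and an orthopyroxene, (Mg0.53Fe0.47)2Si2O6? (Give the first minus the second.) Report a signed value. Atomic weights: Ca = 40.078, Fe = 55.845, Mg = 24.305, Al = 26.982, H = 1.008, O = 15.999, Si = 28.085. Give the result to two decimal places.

-6.94 percentage points

Si in Ca2Al2Fe(SiO4)(Si2O7)O(OH): molar mass 483.215 g/mol; 3×28.085 = 84.255 g → 17.44 wt%.
Si in (Mg0.53Fe0.47)2Si2O6: molar mass 230.422 g/mol; 2×28.085 = 56.170 g → 24.38 wt%.
Difference = 17.44 − 24.38 = -6.94 percentage points.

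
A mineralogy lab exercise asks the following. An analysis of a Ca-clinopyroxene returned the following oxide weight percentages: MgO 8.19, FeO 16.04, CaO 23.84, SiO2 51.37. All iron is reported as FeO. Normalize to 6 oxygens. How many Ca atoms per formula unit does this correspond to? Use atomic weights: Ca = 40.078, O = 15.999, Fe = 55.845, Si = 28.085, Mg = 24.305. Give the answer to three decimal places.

8.19 wt% MgO ÷ 40.304 g/mol = 0.20321 mol, giving 0.20321 Mg and 0.20321 O.
16.04 wt% FeO ÷ 71.844 g/mol = 0.22326 mol, giving 0.22326 Fe and 0.22326 O.
23.84 wt% CaO ÷ 56.077 g/mol = 0.42513 mol, giving 0.42513 Ca and 0.42513 O.
51.37 wt% SiO2 ÷ 60.083 g/mol = 0.85498 mol, giving 0.85498 Si and 1.70996 O.
Oxygen sums to 2.56156; scaling by 6/2.56156 = 2.34232 puts the formula on 6 O.
Ca: 0.42513 × 2.34232 = 0.996 atoms per formula unit.

0.996 Ca apfu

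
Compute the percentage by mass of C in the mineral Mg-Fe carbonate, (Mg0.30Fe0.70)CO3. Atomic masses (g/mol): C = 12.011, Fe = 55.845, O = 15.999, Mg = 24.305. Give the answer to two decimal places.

Formula mass = 0.30·24.305 + 0.70·55.845 + 1·12.011 + 3·15.999 = 106.391 g/mol, of which 12.011 g is C.
So C makes up 12.011/106.391 = 0.1129 of the mass, i.e. 11.29%.

11.29 weight percent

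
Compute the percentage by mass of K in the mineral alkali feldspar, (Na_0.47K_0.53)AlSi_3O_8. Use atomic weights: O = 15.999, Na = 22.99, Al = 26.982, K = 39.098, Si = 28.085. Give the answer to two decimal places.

7.65 wt%

M((Na_0.47K_0.53)AlSi_3O_8) = 270.756 g/mol.
K contributes 0.53 × 39.098 = 20.722 g per mole.
20.722/270.756 = 0.0765 → 7.65%.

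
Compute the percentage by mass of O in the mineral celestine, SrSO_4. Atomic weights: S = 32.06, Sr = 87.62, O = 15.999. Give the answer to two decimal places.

34.84 wt%

Formula mass = 1·87.62 + 1·32.06 + 4·15.999 = 183.676 g/mol, of which 63.996 g is O.
So O makes up 63.996/183.676 = 0.3484 of the mass, i.e. 34.84%.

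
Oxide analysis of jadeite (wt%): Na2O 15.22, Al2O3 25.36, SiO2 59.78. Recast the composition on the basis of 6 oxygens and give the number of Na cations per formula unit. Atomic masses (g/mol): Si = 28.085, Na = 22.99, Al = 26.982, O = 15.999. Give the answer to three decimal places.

15.22 wt% Na2O ÷ 61.979 g/mol = 0.24557 mol, giving 0.49114 Na and 0.24557 O.
25.36 wt% Al2O3 ÷ 101.961 g/mol = 0.24872 mol, giving 0.49744 Al and 0.74616 O.
59.78 wt% SiO2 ÷ 60.083 g/mol = 0.99496 mol, giving 0.99496 Si and 1.98992 O.
Oxygen sums to 2.98165; scaling by 6/2.98165 = 2.01231 puts the formula on 6 O.
Na: 0.49114 × 2.01231 = 0.988 atoms per formula unit.

0.988 Na apfu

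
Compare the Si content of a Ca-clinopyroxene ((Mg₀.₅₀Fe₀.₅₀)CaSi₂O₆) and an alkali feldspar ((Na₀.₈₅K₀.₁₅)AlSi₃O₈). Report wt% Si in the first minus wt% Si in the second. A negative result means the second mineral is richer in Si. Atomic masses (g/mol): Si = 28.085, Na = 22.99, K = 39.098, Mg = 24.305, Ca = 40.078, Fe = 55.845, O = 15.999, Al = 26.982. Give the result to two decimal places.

-7.66 percentage points

First mineral: 56.170 g Si in 232.317 g formula = 24.18 wt% Si.
Second mineral: 84.255 g Si in 264.635 g formula = 31.84 wt% Si.
24.18% − 31.84% gives a difference of -7.66 percentage points.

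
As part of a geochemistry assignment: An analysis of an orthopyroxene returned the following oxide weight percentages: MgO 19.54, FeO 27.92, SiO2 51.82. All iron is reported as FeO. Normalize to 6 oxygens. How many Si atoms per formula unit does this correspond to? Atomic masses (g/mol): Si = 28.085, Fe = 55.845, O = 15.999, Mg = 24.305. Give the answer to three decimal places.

1.992 Si apfu

19.54 wt% MgO ÷ 40.304 g/mol = 0.48482 mol, giving 0.48482 Mg and 0.48482 O.
27.92 wt% FeO ÷ 71.844 g/mol = 0.38862 mol, giving 0.38862 Fe and 0.38862 O.
51.82 wt% SiO2 ÷ 60.083 g/mol = 0.86247 mol, giving 0.86247 Si and 1.72494 O.
Oxygen sums to 2.59838; scaling by 6/2.59838 = 2.30913 puts the formula on 6 O.
Si: 0.86247 × 2.30913 = 1.992 atoms per formula unit.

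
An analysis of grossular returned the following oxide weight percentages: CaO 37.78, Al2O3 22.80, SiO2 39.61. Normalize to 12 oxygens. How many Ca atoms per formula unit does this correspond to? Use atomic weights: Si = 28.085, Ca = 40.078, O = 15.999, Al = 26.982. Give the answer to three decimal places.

CaO (M=56.077): mol = 0.67372; Ca = 0.67372, O = 0.67372.
Al2O3 (M=101.961): mol = 0.22361; Al = 0.44722, O = 0.67083.
SiO2 (M=60.083): mol = 0.65925; Si = 0.65925, O = 1.31850.
ΣO = 2.66305; factor = 12/ΣO = 4.50611.
Ca apfu = 0.67372 × 4.50611 = 3.036.

3.036 Ca apfu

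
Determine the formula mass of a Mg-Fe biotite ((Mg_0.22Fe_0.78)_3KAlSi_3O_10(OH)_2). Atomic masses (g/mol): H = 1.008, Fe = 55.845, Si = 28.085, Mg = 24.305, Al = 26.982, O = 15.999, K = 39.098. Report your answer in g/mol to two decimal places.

Mg: 0.66 × 24.305 = 16.0413
Fe: 2.34 × 55.845 = 130.6773
K: 1 × 39.098 = 39.0980
Al: 1 × 26.982 = 26.9820
Si: 3 × 28.085 = 84.2550
O: 12 × 15.999 = 191.9880
H: 2 × 1.008 = 2.0160
Summing the contributions gives the formula mass.

491.06 g/mol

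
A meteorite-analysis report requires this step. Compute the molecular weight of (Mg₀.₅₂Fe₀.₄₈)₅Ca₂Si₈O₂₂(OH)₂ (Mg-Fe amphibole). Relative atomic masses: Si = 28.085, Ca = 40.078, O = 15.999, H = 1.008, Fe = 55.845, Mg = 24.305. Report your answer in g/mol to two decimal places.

Mg: 2.60 × 24.305 = 63.1930
Fe: 2.40 × 55.845 = 134.0280
Ca: 2 × 40.078 = 80.1560
Si: 8 × 28.085 = 224.6800
O: 24 × 15.999 = 383.9760
H: 2 × 1.008 = 2.0160
Summing the contributions gives the formula mass.

888.05 g/mol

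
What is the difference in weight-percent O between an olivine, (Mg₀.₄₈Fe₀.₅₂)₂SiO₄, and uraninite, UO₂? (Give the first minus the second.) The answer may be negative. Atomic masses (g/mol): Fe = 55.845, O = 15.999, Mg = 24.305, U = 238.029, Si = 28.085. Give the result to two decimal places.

O in (Mg₀.₄₈Fe₀.₅₂)₂SiO₄: molar mass 173.493 g/mol; 4×15.999 = 63.996 g → 36.89 wt%.
O in UO₂: molar mass 270.027 g/mol; 2×15.999 = 31.998 g → 11.85 wt%.
Difference = 36.89 − 11.85 = 25.04 percentage points.

25.04 percentage points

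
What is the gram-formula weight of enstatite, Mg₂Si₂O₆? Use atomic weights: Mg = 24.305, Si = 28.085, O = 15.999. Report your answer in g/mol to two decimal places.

M = 2*24.305 + 2*28.085 + 6*15.999

200.77 g/mol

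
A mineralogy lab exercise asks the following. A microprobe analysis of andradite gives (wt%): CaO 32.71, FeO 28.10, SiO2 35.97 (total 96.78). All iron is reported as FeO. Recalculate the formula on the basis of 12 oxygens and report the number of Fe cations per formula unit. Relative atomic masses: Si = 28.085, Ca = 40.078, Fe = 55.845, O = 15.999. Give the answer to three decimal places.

2.161 Fe apfu

CaO (M=56.077): mol = 0.58331; Ca = 0.58331, O = 0.58331.
FeO (M=71.844): mol = 0.39113; Fe = 0.39113, O = 0.39113.
SiO2 (M=60.083): mol = 0.59867; Si = 0.59867, O = 1.19734.
ΣO = 2.17178; factor = 12/ΣO = 5.52542.
Fe apfu = 0.39113 × 5.52542 = 2.161.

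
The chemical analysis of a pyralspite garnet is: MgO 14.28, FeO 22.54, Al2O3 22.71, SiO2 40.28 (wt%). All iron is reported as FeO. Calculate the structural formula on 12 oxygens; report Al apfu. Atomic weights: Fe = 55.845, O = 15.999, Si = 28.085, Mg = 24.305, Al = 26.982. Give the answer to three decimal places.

1.997 Al apfu

14.28 wt% MgO ÷ 40.304 g/mol = 0.35431 mol, giving 0.35431 Mg and 0.35431 O.
22.54 wt% FeO ÷ 71.844 g/mol = 0.31374 mol, giving 0.31374 Fe and 0.31374 O.
22.71 wt% Al2O3 ÷ 101.961 g/mol = 0.22273 mol, giving 0.44546 Al and 0.66819 O.
40.28 wt% SiO2 ÷ 60.083 g/mol = 0.67041 mol, giving 0.67041 Si and 1.34082 O.
Oxygen sums to 2.67706; scaling by 12/2.67706 = 4.48253 puts the formula on 12 O.
Al: 0.44546 × 4.48253 = 1.997 atoms per formula unit.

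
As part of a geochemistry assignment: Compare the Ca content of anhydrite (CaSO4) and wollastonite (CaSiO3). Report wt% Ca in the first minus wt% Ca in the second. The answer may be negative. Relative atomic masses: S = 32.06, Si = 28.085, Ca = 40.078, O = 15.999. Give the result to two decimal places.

M(CaSO4) = 136.134 g/mol, so wt% Ca = 40.078/136.134 × 100 = 29.44%.
M(CaSiO3) = 116.160 g/mol, so wt% Ca = 40.078/116.160 × 100 = 34.50%.
29.44 − 34.50 = -5.06 pp.

-5.06 percentage points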